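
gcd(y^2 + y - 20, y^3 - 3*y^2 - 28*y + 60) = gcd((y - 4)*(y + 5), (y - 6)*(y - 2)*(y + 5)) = y + 5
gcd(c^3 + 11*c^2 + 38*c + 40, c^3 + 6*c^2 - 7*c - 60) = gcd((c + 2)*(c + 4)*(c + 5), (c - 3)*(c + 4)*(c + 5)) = c^2 + 9*c + 20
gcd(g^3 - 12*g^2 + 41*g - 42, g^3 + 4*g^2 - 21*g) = g - 3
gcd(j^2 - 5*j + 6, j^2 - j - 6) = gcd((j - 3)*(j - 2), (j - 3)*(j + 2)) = j - 3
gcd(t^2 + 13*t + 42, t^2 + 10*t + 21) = t + 7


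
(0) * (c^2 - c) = 0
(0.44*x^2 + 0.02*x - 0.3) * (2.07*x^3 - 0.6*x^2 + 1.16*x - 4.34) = 0.9108*x^5 - 0.2226*x^4 - 0.1226*x^3 - 1.7064*x^2 - 0.4348*x + 1.302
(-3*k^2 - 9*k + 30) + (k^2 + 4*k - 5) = -2*k^2 - 5*k + 25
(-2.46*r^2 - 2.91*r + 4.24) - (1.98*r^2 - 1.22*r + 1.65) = -4.44*r^2 - 1.69*r + 2.59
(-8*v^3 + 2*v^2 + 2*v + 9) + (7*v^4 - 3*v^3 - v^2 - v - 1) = 7*v^4 - 11*v^3 + v^2 + v + 8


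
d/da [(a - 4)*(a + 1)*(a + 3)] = 3*a^2 - 13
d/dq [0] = 0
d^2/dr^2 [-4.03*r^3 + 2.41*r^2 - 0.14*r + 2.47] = 4.82 - 24.18*r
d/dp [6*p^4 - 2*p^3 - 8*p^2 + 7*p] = 24*p^3 - 6*p^2 - 16*p + 7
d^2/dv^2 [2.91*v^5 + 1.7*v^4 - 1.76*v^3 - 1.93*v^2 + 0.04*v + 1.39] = 58.2*v^3 + 20.4*v^2 - 10.56*v - 3.86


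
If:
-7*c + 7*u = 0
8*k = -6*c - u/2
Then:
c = u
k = -13*u/16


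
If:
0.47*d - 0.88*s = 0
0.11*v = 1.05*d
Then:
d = 0.104761904761905*v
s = 0.055952380952381*v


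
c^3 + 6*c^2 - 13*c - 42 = (c - 3)*(c + 2)*(c + 7)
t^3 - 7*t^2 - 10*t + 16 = (t - 8)*(t - 1)*(t + 2)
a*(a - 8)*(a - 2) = a^3 - 10*a^2 + 16*a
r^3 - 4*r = r*(r - 2)*(r + 2)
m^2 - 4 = (m - 2)*(m + 2)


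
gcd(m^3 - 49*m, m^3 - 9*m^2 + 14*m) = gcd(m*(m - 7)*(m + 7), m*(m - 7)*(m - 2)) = m^2 - 7*m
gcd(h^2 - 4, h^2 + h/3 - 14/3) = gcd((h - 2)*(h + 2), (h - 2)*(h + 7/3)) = h - 2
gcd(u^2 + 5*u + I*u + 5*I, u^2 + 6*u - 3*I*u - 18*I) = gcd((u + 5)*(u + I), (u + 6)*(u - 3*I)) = 1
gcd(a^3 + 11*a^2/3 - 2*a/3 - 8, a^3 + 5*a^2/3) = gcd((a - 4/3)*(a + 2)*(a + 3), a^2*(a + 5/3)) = 1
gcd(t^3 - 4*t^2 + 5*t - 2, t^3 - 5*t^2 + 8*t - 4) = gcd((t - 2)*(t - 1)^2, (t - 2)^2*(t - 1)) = t^2 - 3*t + 2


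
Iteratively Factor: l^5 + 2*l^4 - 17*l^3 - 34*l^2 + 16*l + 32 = (l - 1)*(l^4 + 3*l^3 - 14*l^2 - 48*l - 32) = (l - 4)*(l - 1)*(l^3 + 7*l^2 + 14*l + 8) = (l - 4)*(l - 1)*(l + 2)*(l^2 + 5*l + 4) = (l - 4)*(l - 1)*(l + 2)*(l + 4)*(l + 1)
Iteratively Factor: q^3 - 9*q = (q - 3)*(q^2 + 3*q) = q*(q - 3)*(q + 3)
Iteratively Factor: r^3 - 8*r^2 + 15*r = (r - 5)*(r^2 - 3*r) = (r - 5)*(r - 3)*(r)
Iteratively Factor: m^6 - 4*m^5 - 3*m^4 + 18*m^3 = (m)*(m^5 - 4*m^4 - 3*m^3 + 18*m^2) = m*(m - 3)*(m^4 - m^3 - 6*m^2) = m*(m - 3)*(m + 2)*(m^3 - 3*m^2) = m^2*(m - 3)*(m + 2)*(m^2 - 3*m) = m^2*(m - 3)^2*(m + 2)*(m)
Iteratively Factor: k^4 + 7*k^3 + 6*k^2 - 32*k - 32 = (k - 2)*(k^3 + 9*k^2 + 24*k + 16) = (k - 2)*(k + 4)*(k^2 + 5*k + 4) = (k - 2)*(k + 4)^2*(k + 1)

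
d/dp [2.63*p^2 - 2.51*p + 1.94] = 5.26*p - 2.51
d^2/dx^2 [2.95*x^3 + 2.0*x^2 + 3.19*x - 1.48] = 17.7*x + 4.0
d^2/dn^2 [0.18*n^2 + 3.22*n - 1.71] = 0.360000000000000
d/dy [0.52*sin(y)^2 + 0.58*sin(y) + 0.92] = (1.04*sin(y) + 0.58)*cos(y)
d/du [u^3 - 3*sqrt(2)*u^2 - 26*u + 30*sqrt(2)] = 3*u^2 - 6*sqrt(2)*u - 26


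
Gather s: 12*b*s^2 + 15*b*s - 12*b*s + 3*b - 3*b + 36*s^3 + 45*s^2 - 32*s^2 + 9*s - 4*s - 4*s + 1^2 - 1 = 36*s^3 + s^2*(12*b + 13) + s*(3*b + 1)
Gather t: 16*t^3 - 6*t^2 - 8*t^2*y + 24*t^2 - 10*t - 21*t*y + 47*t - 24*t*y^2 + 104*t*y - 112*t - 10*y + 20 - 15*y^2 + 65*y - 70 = 16*t^3 + t^2*(18 - 8*y) + t*(-24*y^2 + 83*y - 75) - 15*y^2 + 55*y - 50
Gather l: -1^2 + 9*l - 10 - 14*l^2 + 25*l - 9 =-14*l^2 + 34*l - 20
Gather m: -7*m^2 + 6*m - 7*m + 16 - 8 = -7*m^2 - m + 8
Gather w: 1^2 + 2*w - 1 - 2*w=0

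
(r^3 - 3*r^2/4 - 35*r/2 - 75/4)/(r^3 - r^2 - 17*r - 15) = (r + 5/4)/(r + 1)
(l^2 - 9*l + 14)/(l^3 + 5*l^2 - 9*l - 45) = (l^2 - 9*l + 14)/(l^3 + 5*l^2 - 9*l - 45)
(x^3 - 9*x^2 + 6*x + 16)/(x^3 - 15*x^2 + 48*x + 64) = (x - 2)/(x - 8)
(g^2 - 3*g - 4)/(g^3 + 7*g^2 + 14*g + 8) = (g - 4)/(g^2 + 6*g + 8)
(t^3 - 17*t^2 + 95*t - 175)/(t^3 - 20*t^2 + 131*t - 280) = (t - 5)/(t - 8)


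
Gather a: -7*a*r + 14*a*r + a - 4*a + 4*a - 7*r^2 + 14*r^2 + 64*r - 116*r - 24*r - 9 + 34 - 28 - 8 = a*(7*r + 1) + 7*r^2 - 76*r - 11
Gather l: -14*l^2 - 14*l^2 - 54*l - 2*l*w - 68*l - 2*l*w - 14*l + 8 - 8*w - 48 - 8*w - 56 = -28*l^2 + l*(-4*w - 136) - 16*w - 96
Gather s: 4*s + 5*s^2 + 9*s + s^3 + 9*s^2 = s^3 + 14*s^2 + 13*s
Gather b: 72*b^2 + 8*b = 72*b^2 + 8*b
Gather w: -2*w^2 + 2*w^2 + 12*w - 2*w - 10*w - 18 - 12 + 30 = 0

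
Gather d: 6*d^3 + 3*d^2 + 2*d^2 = 6*d^3 + 5*d^2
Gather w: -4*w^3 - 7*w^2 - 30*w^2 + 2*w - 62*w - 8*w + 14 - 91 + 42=-4*w^3 - 37*w^2 - 68*w - 35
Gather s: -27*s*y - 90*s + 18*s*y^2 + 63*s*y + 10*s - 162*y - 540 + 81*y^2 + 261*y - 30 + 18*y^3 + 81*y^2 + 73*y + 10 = s*(18*y^2 + 36*y - 80) + 18*y^3 + 162*y^2 + 172*y - 560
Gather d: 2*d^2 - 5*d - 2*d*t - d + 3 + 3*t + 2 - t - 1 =2*d^2 + d*(-2*t - 6) + 2*t + 4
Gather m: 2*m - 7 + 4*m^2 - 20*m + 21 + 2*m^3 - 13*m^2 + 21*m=2*m^3 - 9*m^2 + 3*m + 14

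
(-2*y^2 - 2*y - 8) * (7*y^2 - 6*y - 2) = -14*y^4 - 2*y^3 - 40*y^2 + 52*y + 16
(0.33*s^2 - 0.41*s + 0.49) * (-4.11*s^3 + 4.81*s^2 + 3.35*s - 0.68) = -1.3563*s^5 + 3.2724*s^4 - 2.8805*s^3 + 0.758999999999999*s^2 + 1.9203*s - 0.3332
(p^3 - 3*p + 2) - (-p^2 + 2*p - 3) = p^3 + p^2 - 5*p + 5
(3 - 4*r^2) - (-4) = 7 - 4*r^2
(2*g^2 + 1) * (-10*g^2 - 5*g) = -20*g^4 - 10*g^3 - 10*g^2 - 5*g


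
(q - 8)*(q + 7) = q^2 - q - 56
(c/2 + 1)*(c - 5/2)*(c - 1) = c^3/2 - 3*c^2/4 - 9*c/4 + 5/2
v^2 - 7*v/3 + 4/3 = (v - 4/3)*(v - 1)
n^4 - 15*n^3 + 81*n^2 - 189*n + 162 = (n - 6)*(n - 3)^3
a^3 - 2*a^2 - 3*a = a*(a - 3)*(a + 1)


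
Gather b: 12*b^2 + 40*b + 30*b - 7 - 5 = 12*b^2 + 70*b - 12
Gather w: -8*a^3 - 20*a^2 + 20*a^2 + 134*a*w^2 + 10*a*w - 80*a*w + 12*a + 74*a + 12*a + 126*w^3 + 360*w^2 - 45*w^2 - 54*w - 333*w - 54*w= -8*a^3 + 98*a + 126*w^3 + w^2*(134*a + 315) + w*(-70*a - 441)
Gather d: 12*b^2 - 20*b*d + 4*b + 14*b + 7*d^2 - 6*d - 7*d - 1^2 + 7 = 12*b^2 + 18*b + 7*d^2 + d*(-20*b - 13) + 6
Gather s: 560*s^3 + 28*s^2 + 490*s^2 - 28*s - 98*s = 560*s^3 + 518*s^2 - 126*s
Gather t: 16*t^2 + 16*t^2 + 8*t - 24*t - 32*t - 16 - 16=32*t^2 - 48*t - 32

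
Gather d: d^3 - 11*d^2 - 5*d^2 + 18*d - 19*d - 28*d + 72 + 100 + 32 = d^3 - 16*d^2 - 29*d + 204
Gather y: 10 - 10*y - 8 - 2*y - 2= -12*y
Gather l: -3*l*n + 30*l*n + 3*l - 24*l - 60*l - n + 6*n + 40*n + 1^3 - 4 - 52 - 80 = l*(27*n - 81) + 45*n - 135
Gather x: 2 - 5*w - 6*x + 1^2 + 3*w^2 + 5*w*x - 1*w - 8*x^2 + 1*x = 3*w^2 - 6*w - 8*x^2 + x*(5*w - 5) + 3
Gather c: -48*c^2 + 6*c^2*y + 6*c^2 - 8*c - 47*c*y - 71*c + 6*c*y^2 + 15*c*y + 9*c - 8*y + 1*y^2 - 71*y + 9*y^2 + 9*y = c^2*(6*y - 42) + c*(6*y^2 - 32*y - 70) + 10*y^2 - 70*y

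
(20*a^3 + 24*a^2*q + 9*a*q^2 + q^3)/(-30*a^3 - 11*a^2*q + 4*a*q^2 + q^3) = (2*a + q)/(-3*a + q)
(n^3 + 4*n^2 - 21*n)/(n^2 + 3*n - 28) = n*(n - 3)/(n - 4)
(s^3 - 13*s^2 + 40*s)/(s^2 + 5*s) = (s^2 - 13*s + 40)/(s + 5)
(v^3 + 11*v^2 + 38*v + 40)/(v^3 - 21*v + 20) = (v^2 + 6*v + 8)/(v^2 - 5*v + 4)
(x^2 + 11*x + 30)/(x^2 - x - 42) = (x + 5)/(x - 7)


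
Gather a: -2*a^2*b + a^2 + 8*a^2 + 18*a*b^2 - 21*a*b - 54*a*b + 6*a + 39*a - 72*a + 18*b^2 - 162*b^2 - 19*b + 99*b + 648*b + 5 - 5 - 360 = a^2*(9 - 2*b) + a*(18*b^2 - 75*b - 27) - 144*b^2 + 728*b - 360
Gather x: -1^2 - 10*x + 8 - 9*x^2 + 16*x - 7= -9*x^2 + 6*x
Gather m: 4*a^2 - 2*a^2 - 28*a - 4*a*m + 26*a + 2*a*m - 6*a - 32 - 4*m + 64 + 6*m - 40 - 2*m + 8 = 2*a^2 - 2*a*m - 8*a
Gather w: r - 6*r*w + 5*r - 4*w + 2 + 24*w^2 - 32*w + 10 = 6*r + 24*w^2 + w*(-6*r - 36) + 12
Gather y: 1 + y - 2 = y - 1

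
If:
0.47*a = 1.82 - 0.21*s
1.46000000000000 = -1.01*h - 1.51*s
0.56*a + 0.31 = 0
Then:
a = -0.55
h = -16.25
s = 9.91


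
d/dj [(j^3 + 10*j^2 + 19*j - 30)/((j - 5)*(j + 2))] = (j^4 - 6*j^3 - 79*j^2 - 140*j - 280)/(j^4 - 6*j^3 - 11*j^2 + 60*j + 100)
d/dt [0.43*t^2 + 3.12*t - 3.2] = 0.86*t + 3.12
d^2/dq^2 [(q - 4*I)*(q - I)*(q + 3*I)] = 6*q - 4*I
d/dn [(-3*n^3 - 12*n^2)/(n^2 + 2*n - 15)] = 3*n*(-n^3 - 4*n^2 + 37*n + 120)/(n^4 + 4*n^3 - 26*n^2 - 60*n + 225)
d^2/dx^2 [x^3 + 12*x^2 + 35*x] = 6*x + 24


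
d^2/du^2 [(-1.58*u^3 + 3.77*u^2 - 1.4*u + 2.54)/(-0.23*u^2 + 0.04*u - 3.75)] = (4.44089209850063e-16*u^4 - 2.641692*u^3 + 17.281554*u^2 + 126.207708*u - 101.237878)/(0.012167*u^6 - 0.006348*u^5 + 0.596229*u^4 - 0.207064*u^3 + 9.721125*u^2 - 1.6875*u + 52.734375)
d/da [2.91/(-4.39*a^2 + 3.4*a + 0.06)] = (25.5498*a - 9.894)/(-4.39*a^2 + 3.4*a + 0.06)^2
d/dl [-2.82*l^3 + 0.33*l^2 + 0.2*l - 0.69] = -8.46*l^2 + 0.66*l + 0.2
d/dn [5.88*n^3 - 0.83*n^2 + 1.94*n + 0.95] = 17.64*n^2 - 1.66*n + 1.94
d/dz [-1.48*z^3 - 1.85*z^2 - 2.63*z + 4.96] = -4.44*z^2 - 3.7*z - 2.63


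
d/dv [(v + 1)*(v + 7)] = 2*v + 8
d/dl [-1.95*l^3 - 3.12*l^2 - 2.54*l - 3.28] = -5.85*l^2 - 6.24*l - 2.54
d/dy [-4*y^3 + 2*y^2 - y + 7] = -12*y^2 + 4*y - 1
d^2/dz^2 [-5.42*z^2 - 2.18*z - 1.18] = -10.8400000000000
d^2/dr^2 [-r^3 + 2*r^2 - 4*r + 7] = 4 - 6*r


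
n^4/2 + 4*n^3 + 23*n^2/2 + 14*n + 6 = (n/2 + 1)*(n + 1)*(n + 2)*(n + 3)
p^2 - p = p*(p - 1)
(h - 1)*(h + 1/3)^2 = h^3 - h^2/3 - 5*h/9 - 1/9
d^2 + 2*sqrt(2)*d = d*(d + 2*sqrt(2))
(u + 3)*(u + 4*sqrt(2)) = u^2 + 3*u + 4*sqrt(2)*u + 12*sqrt(2)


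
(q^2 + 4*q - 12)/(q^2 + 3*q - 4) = (q^2 + 4*q - 12)/(q^2 + 3*q - 4)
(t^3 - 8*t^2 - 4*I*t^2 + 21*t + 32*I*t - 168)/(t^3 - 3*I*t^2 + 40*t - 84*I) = (t^2 + t*(-8 + 3*I) - 24*I)/(t^2 + 4*I*t + 12)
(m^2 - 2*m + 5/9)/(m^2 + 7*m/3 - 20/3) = (m - 1/3)/(m + 4)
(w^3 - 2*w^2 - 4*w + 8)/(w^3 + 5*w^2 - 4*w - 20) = (w - 2)/(w + 5)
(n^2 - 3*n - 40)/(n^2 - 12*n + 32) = (n + 5)/(n - 4)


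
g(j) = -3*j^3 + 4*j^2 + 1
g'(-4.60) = -227.24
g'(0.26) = 1.47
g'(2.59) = -39.65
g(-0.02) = 1.00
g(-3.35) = 158.68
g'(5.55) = -232.82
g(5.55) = -388.65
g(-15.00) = 11026.00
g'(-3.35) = -127.80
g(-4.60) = 377.65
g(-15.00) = 11026.00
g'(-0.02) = -0.16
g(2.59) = -24.29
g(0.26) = 1.22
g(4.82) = -242.01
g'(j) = -9*j^2 + 8*j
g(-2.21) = 52.92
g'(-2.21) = -61.64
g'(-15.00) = -2145.00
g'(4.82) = -170.53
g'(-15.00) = -2145.00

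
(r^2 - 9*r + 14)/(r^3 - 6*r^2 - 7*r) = (r - 2)/(r*(r + 1))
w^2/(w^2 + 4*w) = w/(w + 4)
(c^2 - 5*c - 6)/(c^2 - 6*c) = (c + 1)/c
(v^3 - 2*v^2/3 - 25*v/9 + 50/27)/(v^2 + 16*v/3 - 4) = (v^2 - 25/9)/(v + 6)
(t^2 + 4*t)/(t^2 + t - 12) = t/(t - 3)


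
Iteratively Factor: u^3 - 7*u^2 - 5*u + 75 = (u - 5)*(u^2 - 2*u - 15) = (u - 5)^2*(u + 3)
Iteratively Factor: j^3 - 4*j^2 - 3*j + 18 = (j - 3)*(j^2 - j - 6) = (j - 3)^2*(j + 2)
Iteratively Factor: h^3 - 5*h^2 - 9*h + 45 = (h - 3)*(h^2 - 2*h - 15) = (h - 5)*(h - 3)*(h + 3)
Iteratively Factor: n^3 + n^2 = (n)*(n^2 + n) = n*(n + 1)*(n)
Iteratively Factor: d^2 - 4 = (d + 2)*(d - 2)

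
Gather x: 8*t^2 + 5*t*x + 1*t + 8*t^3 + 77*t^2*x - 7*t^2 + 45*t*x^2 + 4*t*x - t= 8*t^3 + t^2 + 45*t*x^2 + x*(77*t^2 + 9*t)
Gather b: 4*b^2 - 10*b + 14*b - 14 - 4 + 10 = 4*b^2 + 4*b - 8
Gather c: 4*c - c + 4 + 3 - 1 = 3*c + 6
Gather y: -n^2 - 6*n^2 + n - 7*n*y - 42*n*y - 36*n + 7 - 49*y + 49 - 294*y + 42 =-7*n^2 - 35*n + y*(-49*n - 343) + 98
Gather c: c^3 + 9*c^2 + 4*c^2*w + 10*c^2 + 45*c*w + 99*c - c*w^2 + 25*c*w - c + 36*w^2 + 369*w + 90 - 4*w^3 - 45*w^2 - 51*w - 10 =c^3 + c^2*(4*w + 19) + c*(-w^2 + 70*w + 98) - 4*w^3 - 9*w^2 + 318*w + 80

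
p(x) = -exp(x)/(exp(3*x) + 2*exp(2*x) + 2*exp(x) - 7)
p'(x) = -(-3*exp(3*x) - 4*exp(2*x) - 2*exp(x))*exp(x)/(exp(3*x) + 2*exp(2*x) + 2*exp(x) - 7)^2 - exp(x)/(exp(3*x) + 2*exp(2*x) + 2*exp(x) - 7) = (2*exp(3*x) + 2*exp(2*x) + 7)*exp(x)/(exp(6*x) + 4*exp(5*x) + 8*exp(4*x) - 6*exp(3*x) - 24*exp(2*x) - 28*exp(x) + 49)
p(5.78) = -0.00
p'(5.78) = 0.00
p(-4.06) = 0.00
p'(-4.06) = 0.00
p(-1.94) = 0.02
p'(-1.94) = 0.02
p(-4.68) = 0.00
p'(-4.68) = 0.00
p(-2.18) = 0.02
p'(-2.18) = 0.02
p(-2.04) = 0.02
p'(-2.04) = 0.02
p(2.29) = -0.01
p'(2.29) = 0.02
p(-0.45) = 0.14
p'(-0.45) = 0.25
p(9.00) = 0.00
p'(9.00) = 0.00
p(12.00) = 0.00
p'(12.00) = 0.00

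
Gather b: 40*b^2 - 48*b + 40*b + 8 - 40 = 40*b^2 - 8*b - 32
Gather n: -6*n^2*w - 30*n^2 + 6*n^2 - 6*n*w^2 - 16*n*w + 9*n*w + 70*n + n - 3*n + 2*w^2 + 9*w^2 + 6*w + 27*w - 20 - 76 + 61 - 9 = n^2*(-6*w - 24) + n*(-6*w^2 - 7*w + 68) + 11*w^2 + 33*w - 44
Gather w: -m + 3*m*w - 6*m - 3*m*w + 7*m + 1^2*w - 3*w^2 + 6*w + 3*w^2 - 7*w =0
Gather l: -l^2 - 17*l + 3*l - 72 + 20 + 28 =-l^2 - 14*l - 24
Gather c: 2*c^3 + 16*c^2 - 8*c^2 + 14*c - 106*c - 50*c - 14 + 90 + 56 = 2*c^3 + 8*c^2 - 142*c + 132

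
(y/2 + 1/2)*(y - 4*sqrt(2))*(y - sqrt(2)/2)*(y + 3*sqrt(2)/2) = y^4/2 - 3*sqrt(2)*y^3/2 + y^3/2 - 19*y^2/4 - 3*sqrt(2)*y^2/2 - 19*y/4 + 3*sqrt(2)*y + 3*sqrt(2)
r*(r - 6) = r^2 - 6*r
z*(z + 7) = z^2 + 7*z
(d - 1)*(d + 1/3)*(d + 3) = d^3 + 7*d^2/3 - 7*d/3 - 1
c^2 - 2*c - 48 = (c - 8)*(c + 6)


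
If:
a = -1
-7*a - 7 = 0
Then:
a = -1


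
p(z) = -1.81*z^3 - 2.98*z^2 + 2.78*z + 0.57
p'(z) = -5.43*z^2 - 5.96*z + 2.78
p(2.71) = -49.81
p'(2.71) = -53.25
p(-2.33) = 0.81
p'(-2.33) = -12.81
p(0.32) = 1.10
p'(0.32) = 0.32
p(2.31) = -31.22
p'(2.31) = -39.96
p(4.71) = -241.57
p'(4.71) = -145.75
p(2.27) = -29.65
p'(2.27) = -38.73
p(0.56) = 0.87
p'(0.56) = -2.26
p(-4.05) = 60.67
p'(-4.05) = -62.15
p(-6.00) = 267.57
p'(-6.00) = -156.94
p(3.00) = -66.78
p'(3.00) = -63.97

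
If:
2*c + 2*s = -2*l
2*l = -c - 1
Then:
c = 1 - 2*s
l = s - 1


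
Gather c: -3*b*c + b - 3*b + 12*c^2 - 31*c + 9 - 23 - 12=-2*b + 12*c^2 + c*(-3*b - 31) - 26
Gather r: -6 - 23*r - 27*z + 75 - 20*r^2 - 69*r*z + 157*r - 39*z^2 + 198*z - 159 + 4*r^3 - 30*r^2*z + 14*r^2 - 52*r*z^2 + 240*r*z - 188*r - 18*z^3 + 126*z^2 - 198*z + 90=4*r^3 + r^2*(-30*z - 6) + r*(-52*z^2 + 171*z - 54) - 18*z^3 + 87*z^2 - 27*z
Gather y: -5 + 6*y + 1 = 6*y - 4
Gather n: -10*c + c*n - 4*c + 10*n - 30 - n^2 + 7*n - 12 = -14*c - n^2 + n*(c + 17) - 42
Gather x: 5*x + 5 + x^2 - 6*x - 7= x^2 - x - 2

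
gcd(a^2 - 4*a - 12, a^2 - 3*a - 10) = a + 2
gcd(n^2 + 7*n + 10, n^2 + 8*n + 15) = n + 5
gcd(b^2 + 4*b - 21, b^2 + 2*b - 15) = b - 3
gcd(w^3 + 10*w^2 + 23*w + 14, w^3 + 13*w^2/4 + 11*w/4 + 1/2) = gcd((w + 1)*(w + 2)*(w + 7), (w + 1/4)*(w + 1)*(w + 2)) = w^2 + 3*w + 2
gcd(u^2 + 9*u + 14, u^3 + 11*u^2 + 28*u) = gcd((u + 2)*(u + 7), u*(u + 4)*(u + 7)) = u + 7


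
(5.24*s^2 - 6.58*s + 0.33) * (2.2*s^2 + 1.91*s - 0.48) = 11.528*s^4 - 4.4676*s^3 - 14.357*s^2 + 3.7887*s - 0.1584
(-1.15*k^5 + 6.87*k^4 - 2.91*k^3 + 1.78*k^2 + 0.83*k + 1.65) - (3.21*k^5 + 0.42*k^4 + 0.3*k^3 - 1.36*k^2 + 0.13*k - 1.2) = -4.36*k^5 + 6.45*k^4 - 3.21*k^3 + 3.14*k^2 + 0.7*k + 2.85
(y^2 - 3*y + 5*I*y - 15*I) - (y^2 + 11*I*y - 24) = -3*y - 6*I*y + 24 - 15*I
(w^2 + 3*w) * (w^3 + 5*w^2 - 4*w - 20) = w^5 + 8*w^4 + 11*w^3 - 32*w^2 - 60*w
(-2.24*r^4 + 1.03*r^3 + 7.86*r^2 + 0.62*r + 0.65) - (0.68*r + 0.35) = -2.24*r^4 + 1.03*r^3 + 7.86*r^2 - 0.0600000000000001*r + 0.3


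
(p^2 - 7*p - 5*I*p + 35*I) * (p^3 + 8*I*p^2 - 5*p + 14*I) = p^5 - 7*p^4 + 3*I*p^4 + 35*p^3 - 21*I*p^3 - 245*p^2 + 39*I*p^2 + 70*p - 273*I*p - 490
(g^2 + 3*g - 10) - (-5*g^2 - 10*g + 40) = 6*g^2 + 13*g - 50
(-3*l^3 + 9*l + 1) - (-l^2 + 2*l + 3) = -3*l^3 + l^2 + 7*l - 2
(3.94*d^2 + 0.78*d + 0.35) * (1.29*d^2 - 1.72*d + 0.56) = 5.0826*d^4 - 5.7706*d^3 + 1.3163*d^2 - 0.1652*d + 0.196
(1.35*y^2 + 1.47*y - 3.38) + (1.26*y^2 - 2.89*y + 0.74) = 2.61*y^2 - 1.42*y - 2.64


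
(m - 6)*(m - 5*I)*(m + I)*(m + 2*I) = m^4 - 6*m^3 - 2*I*m^3 + 13*m^2 + 12*I*m^2 - 78*m + 10*I*m - 60*I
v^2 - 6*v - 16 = (v - 8)*(v + 2)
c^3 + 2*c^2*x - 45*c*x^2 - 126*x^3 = (c - 7*x)*(c + 3*x)*(c + 6*x)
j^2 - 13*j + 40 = (j - 8)*(j - 5)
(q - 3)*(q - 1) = q^2 - 4*q + 3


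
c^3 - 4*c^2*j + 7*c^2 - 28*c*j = c*(c + 7)*(c - 4*j)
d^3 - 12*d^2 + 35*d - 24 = (d - 8)*(d - 3)*(d - 1)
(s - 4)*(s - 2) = s^2 - 6*s + 8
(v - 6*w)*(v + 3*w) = v^2 - 3*v*w - 18*w^2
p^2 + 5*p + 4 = (p + 1)*(p + 4)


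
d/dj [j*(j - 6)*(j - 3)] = 3*j^2 - 18*j + 18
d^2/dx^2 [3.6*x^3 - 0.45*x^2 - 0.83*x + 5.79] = 21.6*x - 0.9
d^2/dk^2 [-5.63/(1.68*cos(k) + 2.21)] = (-20.903064*cos(k) + 7.945056*cos(2*k) - 23.835168)/(1.68*cos(k) + 2.21)^3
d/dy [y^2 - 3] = 2*y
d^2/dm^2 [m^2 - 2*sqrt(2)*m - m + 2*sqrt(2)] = 2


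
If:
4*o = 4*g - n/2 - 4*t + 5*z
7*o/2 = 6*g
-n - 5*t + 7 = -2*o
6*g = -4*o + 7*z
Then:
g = 49*z/90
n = 56/3 - 878*z/135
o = 14*z/15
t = 226*z/135 - 7/3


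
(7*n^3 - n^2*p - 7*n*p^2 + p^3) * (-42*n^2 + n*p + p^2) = -294*n^5 + 49*n^4*p + 300*n^3*p^2 - 50*n^2*p^3 - 6*n*p^4 + p^5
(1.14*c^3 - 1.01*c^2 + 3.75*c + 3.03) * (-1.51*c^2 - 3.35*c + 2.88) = -1.7214*c^5 - 2.2939*c^4 + 1.0042*c^3 - 20.0466*c^2 + 0.6495*c + 8.7264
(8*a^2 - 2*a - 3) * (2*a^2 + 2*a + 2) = 16*a^4 + 12*a^3 + 6*a^2 - 10*a - 6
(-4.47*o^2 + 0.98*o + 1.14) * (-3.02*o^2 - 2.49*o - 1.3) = 13.4994*o^4 + 8.1707*o^3 - 0.0720000000000001*o^2 - 4.1126*o - 1.482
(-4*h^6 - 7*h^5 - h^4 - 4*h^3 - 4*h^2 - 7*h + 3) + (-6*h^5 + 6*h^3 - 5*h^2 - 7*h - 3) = -4*h^6 - 13*h^5 - h^4 + 2*h^3 - 9*h^2 - 14*h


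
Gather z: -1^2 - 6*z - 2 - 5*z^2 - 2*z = -5*z^2 - 8*z - 3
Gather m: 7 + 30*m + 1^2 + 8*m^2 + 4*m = 8*m^2 + 34*m + 8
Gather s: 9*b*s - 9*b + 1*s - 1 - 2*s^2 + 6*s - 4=-9*b - 2*s^2 + s*(9*b + 7) - 5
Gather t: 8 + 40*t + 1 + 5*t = 45*t + 9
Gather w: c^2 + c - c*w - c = c^2 - c*w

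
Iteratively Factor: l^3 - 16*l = (l + 4)*(l^2 - 4*l) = l*(l + 4)*(l - 4)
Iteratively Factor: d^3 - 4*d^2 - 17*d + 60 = (d + 4)*(d^2 - 8*d + 15) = (d - 3)*(d + 4)*(d - 5)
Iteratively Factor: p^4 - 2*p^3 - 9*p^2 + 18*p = (p - 3)*(p^3 + p^2 - 6*p) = (p - 3)*(p + 3)*(p^2 - 2*p) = (p - 3)*(p - 2)*(p + 3)*(p)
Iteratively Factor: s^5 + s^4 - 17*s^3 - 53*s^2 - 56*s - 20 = (s - 5)*(s^4 + 6*s^3 + 13*s^2 + 12*s + 4) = (s - 5)*(s + 1)*(s^3 + 5*s^2 + 8*s + 4) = (s - 5)*(s + 1)*(s + 2)*(s^2 + 3*s + 2) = (s - 5)*(s + 1)*(s + 2)^2*(s + 1)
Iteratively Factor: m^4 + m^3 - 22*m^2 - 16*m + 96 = (m + 3)*(m^3 - 2*m^2 - 16*m + 32) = (m - 4)*(m + 3)*(m^2 + 2*m - 8) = (m - 4)*(m - 2)*(m + 3)*(m + 4)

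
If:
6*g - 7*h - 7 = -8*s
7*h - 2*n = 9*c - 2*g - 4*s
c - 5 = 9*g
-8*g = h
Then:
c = 373/62 - 36*s/31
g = 7/62 - 4*s/31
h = 32*s/31 - 28/31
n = 332*s/31 - 3735/124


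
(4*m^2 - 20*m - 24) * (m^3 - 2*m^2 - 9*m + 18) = 4*m^5 - 28*m^4 - 20*m^3 + 300*m^2 - 144*m - 432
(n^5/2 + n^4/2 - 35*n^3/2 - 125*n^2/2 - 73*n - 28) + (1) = n^5/2 + n^4/2 - 35*n^3/2 - 125*n^2/2 - 73*n - 27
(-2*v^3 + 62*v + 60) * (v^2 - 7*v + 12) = -2*v^5 + 14*v^4 + 38*v^3 - 374*v^2 + 324*v + 720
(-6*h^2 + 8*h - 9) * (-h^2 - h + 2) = 6*h^4 - 2*h^3 - 11*h^2 + 25*h - 18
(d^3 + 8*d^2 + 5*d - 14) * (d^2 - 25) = d^5 + 8*d^4 - 20*d^3 - 214*d^2 - 125*d + 350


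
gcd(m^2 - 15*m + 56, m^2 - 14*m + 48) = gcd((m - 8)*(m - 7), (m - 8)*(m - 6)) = m - 8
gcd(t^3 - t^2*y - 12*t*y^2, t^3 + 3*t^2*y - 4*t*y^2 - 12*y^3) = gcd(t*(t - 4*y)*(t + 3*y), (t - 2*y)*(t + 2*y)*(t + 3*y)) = t + 3*y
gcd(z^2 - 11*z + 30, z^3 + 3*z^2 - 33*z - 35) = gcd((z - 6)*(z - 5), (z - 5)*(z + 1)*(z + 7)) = z - 5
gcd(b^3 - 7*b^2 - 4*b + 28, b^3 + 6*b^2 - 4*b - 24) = b^2 - 4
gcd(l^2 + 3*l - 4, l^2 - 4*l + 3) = l - 1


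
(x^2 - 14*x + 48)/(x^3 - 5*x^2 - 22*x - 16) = (x - 6)/(x^2 + 3*x + 2)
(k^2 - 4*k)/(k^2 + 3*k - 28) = k/(k + 7)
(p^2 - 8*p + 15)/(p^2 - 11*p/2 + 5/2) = 2*(p - 3)/(2*p - 1)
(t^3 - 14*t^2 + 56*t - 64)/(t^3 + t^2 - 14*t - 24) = (t^2 - 10*t + 16)/(t^2 + 5*t + 6)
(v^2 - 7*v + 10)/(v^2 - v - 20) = (v - 2)/(v + 4)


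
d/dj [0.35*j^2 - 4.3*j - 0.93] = 0.7*j - 4.3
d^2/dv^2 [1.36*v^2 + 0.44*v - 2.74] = 2.72000000000000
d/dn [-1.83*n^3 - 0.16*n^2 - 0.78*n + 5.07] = -5.49*n^2 - 0.32*n - 0.78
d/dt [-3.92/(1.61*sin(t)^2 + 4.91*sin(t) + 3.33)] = (12.6224*sin(t) + 19.2472)*cos(t)/(1.61*sin(t)^2 + 4.91*sin(t) + 3.33)^2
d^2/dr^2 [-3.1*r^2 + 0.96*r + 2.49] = -6.20000000000000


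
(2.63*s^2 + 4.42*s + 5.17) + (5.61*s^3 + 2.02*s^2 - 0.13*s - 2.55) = 5.61*s^3 + 4.65*s^2 + 4.29*s + 2.62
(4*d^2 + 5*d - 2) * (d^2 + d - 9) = 4*d^4 + 9*d^3 - 33*d^2 - 47*d + 18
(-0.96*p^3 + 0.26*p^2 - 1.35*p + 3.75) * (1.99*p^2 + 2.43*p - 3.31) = -1.9104*p^5 - 1.8154*p^4 + 1.1229*p^3 + 3.3214*p^2 + 13.581*p - 12.4125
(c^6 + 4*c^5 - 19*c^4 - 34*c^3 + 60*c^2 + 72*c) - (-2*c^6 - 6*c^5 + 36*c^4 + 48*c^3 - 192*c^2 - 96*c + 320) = 3*c^6 + 10*c^5 - 55*c^4 - 82*c^3 + 252*c^2 + 168*c - 320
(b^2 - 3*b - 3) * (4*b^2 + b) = 4*b^4 - 11*b^3 - 15*b^2 - 3*b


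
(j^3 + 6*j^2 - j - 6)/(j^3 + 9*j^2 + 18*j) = (j^2 - 1)/(j*(j + 3))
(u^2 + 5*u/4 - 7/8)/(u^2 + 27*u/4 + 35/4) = (u - 1/2)/(u + 5)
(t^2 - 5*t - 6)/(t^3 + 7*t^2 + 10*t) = (t^2 - 5*t - 6)/(t*(t^2 + 7*t + 10))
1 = 1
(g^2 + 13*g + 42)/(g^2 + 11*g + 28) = (g + 6)/(g + 4)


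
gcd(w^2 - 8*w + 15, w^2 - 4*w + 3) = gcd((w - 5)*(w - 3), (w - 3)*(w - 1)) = w - 3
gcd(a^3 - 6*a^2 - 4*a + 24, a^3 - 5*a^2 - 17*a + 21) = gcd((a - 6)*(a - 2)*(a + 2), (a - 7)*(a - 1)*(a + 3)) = 1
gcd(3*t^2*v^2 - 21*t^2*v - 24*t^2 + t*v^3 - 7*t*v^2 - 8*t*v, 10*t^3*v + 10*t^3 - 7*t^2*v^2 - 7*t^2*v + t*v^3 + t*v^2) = t*v + t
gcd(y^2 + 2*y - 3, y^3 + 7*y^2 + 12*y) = y + 3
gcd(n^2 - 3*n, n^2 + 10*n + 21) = 1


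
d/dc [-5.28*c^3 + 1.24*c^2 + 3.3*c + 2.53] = -15.84*c^2 + 2.48*c + 3.3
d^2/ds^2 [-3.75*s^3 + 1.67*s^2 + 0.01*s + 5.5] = 3.34 - 22.5*s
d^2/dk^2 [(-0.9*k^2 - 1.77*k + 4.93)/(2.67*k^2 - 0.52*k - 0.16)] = (-27.735426*k^3 + 208.565982*k^2 - 45.605736*k + 7.126784)/(19.034163*k^6 - 11.121084*k^5 - 1.255968*k^4 + 1.192256*k^3 + 0.075264*k^2 - 0.039936*k - 0.004096)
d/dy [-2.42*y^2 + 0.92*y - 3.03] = 0.92 - 4.84*y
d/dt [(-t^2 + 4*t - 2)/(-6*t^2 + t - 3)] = (23*t^2 - 18*t - 10)/(36*t^4 - 12*t^3 + 37*t^2 - 6*t + 9)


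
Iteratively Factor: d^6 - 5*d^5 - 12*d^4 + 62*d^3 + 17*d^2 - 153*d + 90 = (d + 2)*(d^5 - 7*d^4 + 2*d^3 + 58*d^2 - 99*d + 45) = (d - 3)*(d + 2)*(d^4 - 4*d^3 - 10*d^2 + 28*d - 15) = (d - 3)*(d - 1)*(d + 2)*(d^3 - 3*d^2 - 13*d + 15) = (d - 3)*(d - 1)*(d + 2)*(d + 3)*(d^2 - 6*d + 5) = (d - 5)*(d - 3)*(d - 1)*(d + 2)*(d + 3)*(d - 1)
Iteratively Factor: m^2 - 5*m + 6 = (m - 2)*(m - 3)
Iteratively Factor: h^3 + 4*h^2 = (h)*(h^2 + 4*h) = h^2*(h + 4)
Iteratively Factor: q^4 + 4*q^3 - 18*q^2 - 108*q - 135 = (q - 5)*(q^3 + 9*q^2 + 27*q + 27) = (q - 5)*(q + 3)*(q^2 + 6*q + 9) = (q - 5)*(q + 3)^2*(q + 3)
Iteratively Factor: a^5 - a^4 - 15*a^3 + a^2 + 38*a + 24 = (a + 1)*(a^4 - 2*a^3 - 13*a^2 + 14*a + 24) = (a - 2)*(a + 1)*(a^3 - 13*a - 12) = (a - 2)*(a + 1)*(a + 3)*(a^2 - 3*a - 4) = (a - 4)*(a - 2)*(a + 1)*(a + 3)*(a + 1)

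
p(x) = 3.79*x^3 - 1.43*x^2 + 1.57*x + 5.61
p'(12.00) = 1604.53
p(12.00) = 6367.65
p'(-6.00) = 428.05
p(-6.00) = -873.93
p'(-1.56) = 33.70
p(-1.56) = -14.71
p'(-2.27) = 66.65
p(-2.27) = -49.65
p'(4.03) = 174.70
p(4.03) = 236.77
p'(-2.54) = 82.19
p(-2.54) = -69.71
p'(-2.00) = 52.77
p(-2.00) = -33.57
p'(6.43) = 453.27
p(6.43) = 964.14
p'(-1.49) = 31.07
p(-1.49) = -12.44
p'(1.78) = 32.50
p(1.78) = 25.25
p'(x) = 11.37*x^2 - 2.86*x + 1.57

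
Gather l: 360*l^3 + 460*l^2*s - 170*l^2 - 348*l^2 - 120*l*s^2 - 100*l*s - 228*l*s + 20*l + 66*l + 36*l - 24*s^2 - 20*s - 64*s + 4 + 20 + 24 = 360*l^3 + l^2*(460*s - 518) + l*(-120*s^2 - 328*s + 122) - 24*s^2 - 84*s + 48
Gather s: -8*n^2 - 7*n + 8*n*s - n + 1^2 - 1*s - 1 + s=-8*n^2 + 8*n*s - 8*n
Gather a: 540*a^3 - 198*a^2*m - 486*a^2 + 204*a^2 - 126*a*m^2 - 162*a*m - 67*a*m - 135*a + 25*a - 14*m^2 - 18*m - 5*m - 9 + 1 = 540*a^3 + a^2*(-198*m - 282) + a*(-126*m^2 - 229*m - 110) - 14*m^2 - 23*m - 8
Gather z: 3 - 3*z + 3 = 6 - 3*z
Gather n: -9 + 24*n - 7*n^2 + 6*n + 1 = -7*n^2 + 30*n - 8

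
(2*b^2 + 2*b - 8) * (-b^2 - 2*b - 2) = -2*b^4 - 6*b^3 + 12*b + 16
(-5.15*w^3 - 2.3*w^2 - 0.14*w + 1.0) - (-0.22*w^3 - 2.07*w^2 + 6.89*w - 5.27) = -4.93*w^3 - 0.23*w^2 - 7.03*w + 6.27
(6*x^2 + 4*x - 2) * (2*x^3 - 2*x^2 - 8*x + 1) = 12*x^5 - 4*x^4 - 60*x^3 - 22*x^2 + 20*x - 2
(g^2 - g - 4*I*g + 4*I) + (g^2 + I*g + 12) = 2*g^2 - g - 3*I*g + 12 + 4*I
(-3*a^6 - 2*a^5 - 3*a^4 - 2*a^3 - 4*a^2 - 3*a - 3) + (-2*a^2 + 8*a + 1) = -3*a^6 - 2*a^5 - 3*a^4 - 2*a^3 - 6*a^2 + 5*a - 2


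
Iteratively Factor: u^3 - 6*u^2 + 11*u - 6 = (u - 3)*(u^2 - 3*u + 2) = (u - 3)*(u - 2)*(u - 1)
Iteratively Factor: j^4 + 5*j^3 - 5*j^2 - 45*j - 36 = (j - 3)*(j^3 + 8*j^2 + 19*j + 12) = (j - 3)*(j + 4)*(j^2 + 4*j + 3) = (j - 3)*(j + 1)*(j + 4)*(j + 3)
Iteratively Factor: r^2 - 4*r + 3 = (r - 1)*(r - 3)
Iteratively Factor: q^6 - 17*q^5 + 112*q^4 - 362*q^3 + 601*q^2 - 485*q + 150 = (q - 1)*(q^5 - 16*q^4 + 96*q^3 - 266*q^2 + 335*q - 150) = (q - 1)^2*(q^4 - 15*q^3 + 81*q^2 - 185*q + 150) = (q - 3)*(q - 1)^2*(q^3 - 12*q^2 + 45*q - 50) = (q - 5)*(q - 3)*(q - 1)^2*(q^2 - 7*q + 10) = (q - 5)*(q - 3)*(q - 2)*(q - 1)^2*(q - 5)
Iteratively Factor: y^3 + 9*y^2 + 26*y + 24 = (y + 3)*(y^2 + 6*y + 8) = (y + 3)*(y + 4)*(y + 2)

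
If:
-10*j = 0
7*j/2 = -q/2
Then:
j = 0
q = 0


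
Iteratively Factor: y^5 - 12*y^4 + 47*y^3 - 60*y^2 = (y)*(y^4 - 12*y^3 + 47*y^2 - 60*y) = y*(y - 3)*(y^3 - 9*y^2 + 20*y) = y*(y - 4)*(y - 3)*(y^2 - 5*y) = y^2*(y - 4)*(y - 3)*(y - 5)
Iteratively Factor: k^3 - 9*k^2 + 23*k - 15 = (k - 5)*(k^2 - 4*k + 3) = (k - 5)*(k - 1)*(k - 3)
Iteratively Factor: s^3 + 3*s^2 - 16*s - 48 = (s + 4)*(s^2 - s - 12) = (s - 4)*(s + 4)*(s + 3)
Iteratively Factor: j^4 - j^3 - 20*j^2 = (j + 4)*(j^3 - 5*j^2) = (j - 5)*(j + 4)*(j^2) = j*(j - 5)*(j + 4)*(j)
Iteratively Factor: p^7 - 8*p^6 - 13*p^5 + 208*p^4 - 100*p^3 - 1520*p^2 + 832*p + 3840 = (p - 5)*(p^6 - 3*p^5 - 28*p^4 + 68*p^3 + 240*p^2 - 320*p - 768) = (p - 5)*(p + 2)*(p^5 - 5*p^4 - 18*p^3 + 104*p^2 + 32*p - 384) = (p - 5)*(p + 2)*(p + 4)*(p^4 - 9*p^3 + 18*p^2 + 32*p - 96) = (p - 5)*(p + 2)^2*(p + 4)*(p^3 - 11*p^2 + 40*p - 48) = (p - 5)*(p - 4)*(p + 2)^2*(p + 4)*(p^2 - 7*p + 12) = (p - 5)*(p - 4)^2*(p + 2)^2*(p + 4)*(p - 3)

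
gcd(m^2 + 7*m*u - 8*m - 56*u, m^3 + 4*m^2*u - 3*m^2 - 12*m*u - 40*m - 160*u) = m - 8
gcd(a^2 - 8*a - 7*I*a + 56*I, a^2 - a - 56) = a - 8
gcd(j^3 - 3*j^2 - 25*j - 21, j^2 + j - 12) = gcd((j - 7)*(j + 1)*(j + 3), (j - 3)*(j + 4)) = 1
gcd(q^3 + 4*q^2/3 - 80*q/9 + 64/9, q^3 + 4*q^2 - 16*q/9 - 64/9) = q^2 + 8*q/3 - 16/3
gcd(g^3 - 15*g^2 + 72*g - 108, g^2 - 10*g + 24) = g - 6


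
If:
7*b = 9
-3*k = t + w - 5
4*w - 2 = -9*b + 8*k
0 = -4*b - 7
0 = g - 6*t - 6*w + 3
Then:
No Solution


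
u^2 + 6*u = u*(u + 6)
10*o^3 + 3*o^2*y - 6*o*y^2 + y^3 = (-5*o + y)*(-2*o + y)*(o + y)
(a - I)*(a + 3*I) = a^2 + 2*I*a + 3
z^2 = z^2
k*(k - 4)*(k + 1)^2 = k^4 - 2*k^3 - 7*k^2 - 4*k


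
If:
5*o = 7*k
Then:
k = 5*o/7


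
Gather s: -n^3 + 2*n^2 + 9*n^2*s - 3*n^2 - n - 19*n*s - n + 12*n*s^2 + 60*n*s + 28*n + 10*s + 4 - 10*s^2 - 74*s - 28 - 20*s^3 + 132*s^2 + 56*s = -n^3 - n^2 + 26*n - 20*s^3 + s^2*(12*n + 122) + s*(9*n^2 + 41*n - 8) - 24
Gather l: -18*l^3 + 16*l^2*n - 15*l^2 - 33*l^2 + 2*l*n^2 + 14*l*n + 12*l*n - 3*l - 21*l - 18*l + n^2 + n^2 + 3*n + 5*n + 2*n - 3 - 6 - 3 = -18*l^3 + l^2*(16*n - 48) + l*(2*n^2 + 26*n - 42) + 2*n^2 + 10*n - 12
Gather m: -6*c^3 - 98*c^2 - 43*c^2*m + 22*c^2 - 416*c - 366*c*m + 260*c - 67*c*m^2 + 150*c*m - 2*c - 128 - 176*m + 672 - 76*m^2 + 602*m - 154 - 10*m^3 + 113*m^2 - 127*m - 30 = -6*c^3 - 76*c^2 - 158*c - 10*m^3 + m^2*(37 - 67*c) + m*(-43*c^2 - 216*c + 299) + 360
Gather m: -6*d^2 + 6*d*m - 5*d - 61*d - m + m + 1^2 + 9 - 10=-6*d^2 + 6*d*m - 66*d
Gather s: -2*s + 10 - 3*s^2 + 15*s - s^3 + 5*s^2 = -s^3 + 2*s^2 + 13*s + 10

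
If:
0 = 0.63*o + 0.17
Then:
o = -0.27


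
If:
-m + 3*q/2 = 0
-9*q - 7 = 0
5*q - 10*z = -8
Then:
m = -7/6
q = -7/9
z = 37/90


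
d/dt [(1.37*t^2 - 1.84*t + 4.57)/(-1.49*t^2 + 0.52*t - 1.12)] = (-2.0292*t^2 + 10.5498*t - 0.3156)/(2.2201*t^4 - 1.5496*t^3 + 3.608*t^2 - 1.1648*t + 1.2544)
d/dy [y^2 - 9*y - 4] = 2*y - 9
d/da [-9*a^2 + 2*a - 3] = 2 - 18*a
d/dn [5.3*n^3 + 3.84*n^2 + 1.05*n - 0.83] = 15.9*n^2 + 7.68*n + 1.05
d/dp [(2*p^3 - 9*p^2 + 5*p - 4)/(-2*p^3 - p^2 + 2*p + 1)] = (-20*p^4 + 28*p^3 - 31*p^2 - 26*p + 13)/(4*p^6 + 4*p^5 - 7*p^4 - 8*p^3 + 2*p^2 + 4*p + 1)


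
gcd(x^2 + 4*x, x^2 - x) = x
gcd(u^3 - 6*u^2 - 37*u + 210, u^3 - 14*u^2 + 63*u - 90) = u - 5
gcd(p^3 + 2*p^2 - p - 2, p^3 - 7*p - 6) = p^2 + 3*p + 2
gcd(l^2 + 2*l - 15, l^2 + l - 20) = l + 5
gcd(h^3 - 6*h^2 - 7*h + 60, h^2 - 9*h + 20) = h^2 - 9*h + 20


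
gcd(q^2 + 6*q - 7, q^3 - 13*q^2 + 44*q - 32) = q - 1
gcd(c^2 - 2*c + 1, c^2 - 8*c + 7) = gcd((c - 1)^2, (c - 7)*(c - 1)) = c - 1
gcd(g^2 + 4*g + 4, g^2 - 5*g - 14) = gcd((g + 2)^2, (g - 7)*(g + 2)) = g + 2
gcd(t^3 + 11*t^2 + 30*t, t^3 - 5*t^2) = t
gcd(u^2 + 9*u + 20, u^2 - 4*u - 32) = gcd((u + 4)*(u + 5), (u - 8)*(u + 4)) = u + 4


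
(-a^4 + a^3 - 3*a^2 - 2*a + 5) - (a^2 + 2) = -a^4 + a^3 - 4*a^2 - 2*a + 3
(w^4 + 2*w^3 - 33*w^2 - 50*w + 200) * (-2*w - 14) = -2*w^5 - 18*w^4 + 38*w^3 + 562*w^2 + 300*w - 2800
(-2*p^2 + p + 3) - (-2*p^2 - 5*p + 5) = 6*p - 2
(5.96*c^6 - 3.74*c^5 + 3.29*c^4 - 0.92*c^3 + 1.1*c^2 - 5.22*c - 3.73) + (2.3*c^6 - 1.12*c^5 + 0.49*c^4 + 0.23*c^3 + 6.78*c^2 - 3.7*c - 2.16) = 8.26*c^6 - 4.86*c^5 + 3.78*c^4 - 0.69*c^3 + 7.88*c^2 - 8.92*c - 5.89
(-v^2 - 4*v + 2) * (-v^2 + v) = v^4 + 3*v^3 - 6*v^2 + 2*v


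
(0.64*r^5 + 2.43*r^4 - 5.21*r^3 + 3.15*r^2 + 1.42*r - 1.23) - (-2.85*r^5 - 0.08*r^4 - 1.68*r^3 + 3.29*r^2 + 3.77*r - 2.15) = 3.49*r^5 + 2.51*r^4 - 3.53*r^3 - 0.14*r^2 - 2.35*r + 0.92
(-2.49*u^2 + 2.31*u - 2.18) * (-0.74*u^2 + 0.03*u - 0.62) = 1.8426*u^4 - 1.7841*u^3 + 3.2263*u^2 - 1.4976*u + 1.3516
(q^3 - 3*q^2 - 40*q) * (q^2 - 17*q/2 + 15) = q^5 - 23*q^4/2 + q^3/2 + 295*q^2 - 600*q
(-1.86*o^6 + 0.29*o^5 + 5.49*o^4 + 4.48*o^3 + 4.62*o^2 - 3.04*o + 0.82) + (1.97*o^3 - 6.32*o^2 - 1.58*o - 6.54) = -1.86*o^6 + 0.29*o^5 + 5.49*o^4 + 6.45*o^3 - 1.7*o^2 - 4.62*o - 5.72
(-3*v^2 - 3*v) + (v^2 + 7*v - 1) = -2*v^2 + 4*v - 1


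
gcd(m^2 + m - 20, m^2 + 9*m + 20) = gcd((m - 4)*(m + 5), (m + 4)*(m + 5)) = m + 5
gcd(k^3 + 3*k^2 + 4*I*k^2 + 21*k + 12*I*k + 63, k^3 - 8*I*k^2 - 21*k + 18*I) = k - 3*I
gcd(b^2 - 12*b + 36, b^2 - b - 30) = b - 6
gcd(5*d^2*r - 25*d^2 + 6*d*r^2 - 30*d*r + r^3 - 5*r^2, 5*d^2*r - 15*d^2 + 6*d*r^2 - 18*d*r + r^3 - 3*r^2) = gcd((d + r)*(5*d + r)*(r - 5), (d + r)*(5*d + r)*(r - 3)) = 5*d^2 + 6*d*r + r^2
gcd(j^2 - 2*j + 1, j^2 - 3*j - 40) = 1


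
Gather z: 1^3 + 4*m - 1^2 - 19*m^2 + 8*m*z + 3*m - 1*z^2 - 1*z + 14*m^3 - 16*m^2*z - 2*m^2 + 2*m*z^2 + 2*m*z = 14*m^3 - 21*m^2 + 7*m + z^2*(2*m - 1) + z*(-16*m^2 + 10*m - 1)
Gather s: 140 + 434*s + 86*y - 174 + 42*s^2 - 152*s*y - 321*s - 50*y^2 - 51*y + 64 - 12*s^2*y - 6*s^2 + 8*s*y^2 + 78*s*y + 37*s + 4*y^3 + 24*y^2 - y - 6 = s^2*(36 - 12*y) + s*(8*y^2 - 74*y + 150) + 4*y^3 - 26*y^2 + 34*y + 24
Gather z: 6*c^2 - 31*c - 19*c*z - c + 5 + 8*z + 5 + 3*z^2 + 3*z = 6*c^2 - 32*c + 3*z^2 + z*(11 - 19*c) + 10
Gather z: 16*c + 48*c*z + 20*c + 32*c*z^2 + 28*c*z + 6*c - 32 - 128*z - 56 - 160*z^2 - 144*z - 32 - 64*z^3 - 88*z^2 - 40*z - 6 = 42*c - 64*z^3 + z^2*(32*c - 248) + z*(76*c - 312) - 126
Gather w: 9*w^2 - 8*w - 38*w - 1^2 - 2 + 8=9*w^2 - 46*w + 5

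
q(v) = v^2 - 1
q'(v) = 2*v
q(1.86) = 2.46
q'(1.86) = 3.72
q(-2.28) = 4.20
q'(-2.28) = -4.56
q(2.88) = 7.29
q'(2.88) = 5.76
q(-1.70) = 1.89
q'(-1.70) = -3.40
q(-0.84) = -0.29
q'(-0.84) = -1.68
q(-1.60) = 1.56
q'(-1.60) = -3.20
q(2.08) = 3.33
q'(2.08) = 4.16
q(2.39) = 4.71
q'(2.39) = 4.78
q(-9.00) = 80.00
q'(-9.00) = -18.00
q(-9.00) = 80.00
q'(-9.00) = -18.00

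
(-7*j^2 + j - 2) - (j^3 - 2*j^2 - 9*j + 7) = -j^3 - 5*j^2 + 10*j - 9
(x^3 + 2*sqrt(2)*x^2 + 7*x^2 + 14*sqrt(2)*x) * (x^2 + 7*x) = x^5 + 2*sqrt(2)*x^4 + 14*x^4 + 28*sqrt(2)*x^3 + 49*x^3 + 98*sqrt(2)*x^2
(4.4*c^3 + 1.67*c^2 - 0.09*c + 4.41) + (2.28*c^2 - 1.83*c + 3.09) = 4.4*c^3 + 3.95*c^2 - 1.92*c + 7.5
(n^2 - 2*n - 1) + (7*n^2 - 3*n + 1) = 8*n^2 - 5*n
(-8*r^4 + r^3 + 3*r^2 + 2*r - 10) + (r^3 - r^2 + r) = -8*r^4 + 2*r^3 + 2*r^2 + 3*r - 10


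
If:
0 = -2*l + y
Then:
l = y/2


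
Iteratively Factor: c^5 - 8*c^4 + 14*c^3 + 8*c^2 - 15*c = (c - 1)*(c^4 - 7*c^3 + 7*c^2 + 15*c) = c*(c - 1)*(c^3 - 7*c^2 + 7*c + 15) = c*(c - 3)*(c - 1)*(c^2 - 4*c - 5) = c*(c - 5)*(c - 3)*(c - 1)*(c + 1)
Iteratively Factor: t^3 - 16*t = (t)*(t^2 - 16) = t*(t - 4)*(t + 4)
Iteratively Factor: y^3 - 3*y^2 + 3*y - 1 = (y - 1)*(y^2 - 2*y + 1) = (y - 1)^2*(y - 1)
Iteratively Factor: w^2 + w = (w)*(w + 1)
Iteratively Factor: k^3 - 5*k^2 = (k)*(k^2 - 5*k) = k^2*(k - 5)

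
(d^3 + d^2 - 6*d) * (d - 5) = d^4 - 4*d^3 - 11*d^2 + 30*d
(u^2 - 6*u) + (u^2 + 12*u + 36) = 2*u^2 + 6*u + 36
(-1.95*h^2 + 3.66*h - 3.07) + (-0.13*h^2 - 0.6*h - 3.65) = -2.08*h^2 + 3.06*h - 6.72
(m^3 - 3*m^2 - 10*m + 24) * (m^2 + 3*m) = m^5 - 19*m^3 - 6*m^2 + 72*m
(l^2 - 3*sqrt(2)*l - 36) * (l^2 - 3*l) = l^4 - 3*sqrt(2)*l^3 - 3*l^3 - 36*l^2 + 9*sqrt(2)*l^2 + 108*l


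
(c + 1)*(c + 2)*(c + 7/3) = c^3 + 16*c^2/3 + 9*c + 14/3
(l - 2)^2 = l^2 - 4*l + 4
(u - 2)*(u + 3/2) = u^2 - u/2 - 3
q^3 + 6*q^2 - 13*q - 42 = (q - 3)*(q + 2)*(q + 7)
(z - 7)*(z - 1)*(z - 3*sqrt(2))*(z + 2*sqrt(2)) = z^4 - 8*z^3 - sqrt(2)*z^3 - 5*z^2 + 8*sqrt(2)*z^2 - 7*sqrt(2)*z + 96*z - 84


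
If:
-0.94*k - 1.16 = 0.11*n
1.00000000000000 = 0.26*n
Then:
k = -1.68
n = 3.85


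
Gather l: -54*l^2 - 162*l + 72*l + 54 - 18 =-54*l^2 - 90*l + 36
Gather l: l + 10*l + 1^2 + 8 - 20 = 11*l - 11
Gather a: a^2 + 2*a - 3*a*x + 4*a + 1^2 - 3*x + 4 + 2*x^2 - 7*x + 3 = a^2 + a*(6 - 3*x) + 2*x^2 - 10*x + 8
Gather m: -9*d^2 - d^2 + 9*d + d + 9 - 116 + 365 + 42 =-10*d^2 + 10*d + 300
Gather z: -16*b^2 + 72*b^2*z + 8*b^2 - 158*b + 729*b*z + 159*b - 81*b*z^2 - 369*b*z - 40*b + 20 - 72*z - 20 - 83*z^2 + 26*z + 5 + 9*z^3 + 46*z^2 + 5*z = -8*b^2 - 39*b + 9*z^3 + z^2*(-81*b - 37) + z*(72*b^2 + 360*b - 41) + 5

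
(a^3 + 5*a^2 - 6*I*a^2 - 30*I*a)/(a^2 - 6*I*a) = a + 5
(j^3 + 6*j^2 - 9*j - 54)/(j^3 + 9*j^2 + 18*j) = (j - 3)/j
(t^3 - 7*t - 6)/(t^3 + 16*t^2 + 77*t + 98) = (t^2 - 2*t - 3)/(t^2 + 14*t + 49)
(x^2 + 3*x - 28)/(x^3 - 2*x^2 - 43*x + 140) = 1/(x - 5)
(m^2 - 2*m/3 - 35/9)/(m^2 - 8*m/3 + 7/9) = (3*m + 5)/(3*m - 1)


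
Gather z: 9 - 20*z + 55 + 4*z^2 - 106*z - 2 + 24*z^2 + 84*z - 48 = 28*z^2 - 42*z + 14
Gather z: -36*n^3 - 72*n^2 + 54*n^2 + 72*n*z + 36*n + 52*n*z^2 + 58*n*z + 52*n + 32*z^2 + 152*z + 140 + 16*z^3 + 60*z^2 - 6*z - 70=-36*n^3 - 18*n^2 + 88*n + 16*z^3 + z^2*(52*n + 92) + z*(130*n + 146) + 70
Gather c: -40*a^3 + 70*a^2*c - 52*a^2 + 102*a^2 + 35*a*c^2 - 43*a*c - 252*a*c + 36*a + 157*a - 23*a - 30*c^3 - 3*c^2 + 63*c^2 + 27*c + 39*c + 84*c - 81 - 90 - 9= -40*a^3 + 50*a^2 + 170*a - 30*c^3 + c^2*(35*a + 60) + c*(70*a^2 - 295*a + 150) - 180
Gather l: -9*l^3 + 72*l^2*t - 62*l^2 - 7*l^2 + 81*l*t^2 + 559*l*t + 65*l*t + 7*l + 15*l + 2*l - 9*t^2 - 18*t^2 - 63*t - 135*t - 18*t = -9*l^3 + l^2*(72*t - 69) + l*(81*t^2 + 624*t + 24) - 27*t^2 - 216*t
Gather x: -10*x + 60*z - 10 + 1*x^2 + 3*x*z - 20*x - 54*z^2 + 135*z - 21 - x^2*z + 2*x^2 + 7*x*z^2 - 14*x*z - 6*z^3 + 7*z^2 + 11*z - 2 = x^2*(3 - z) + x*(7*z^2 - 11*z - 30) - 6*z^3 - 47*z^2 + 206*z - 33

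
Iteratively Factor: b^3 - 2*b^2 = (b - 2)*(b^2) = b*(b - 2)*(b)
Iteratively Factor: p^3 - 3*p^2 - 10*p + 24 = (p - 2)*(p^2 - p - 12) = (p - 2)*(p + 3)*(p - 4)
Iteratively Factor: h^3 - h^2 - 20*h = (h + 4)*(h^2 - 5*h) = h*(h + 4)*(h - 5)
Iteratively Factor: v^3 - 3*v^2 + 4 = (v - 2)*(v^2 - v - 2) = (v - 2)^2*(v + 1)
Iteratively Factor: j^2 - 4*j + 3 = (j - 1)*(j - 3)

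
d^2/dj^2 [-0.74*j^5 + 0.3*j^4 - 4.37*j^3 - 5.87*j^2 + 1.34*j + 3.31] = -14.8*j^3 + 3.6*j^2 - 26.22*j - 11.74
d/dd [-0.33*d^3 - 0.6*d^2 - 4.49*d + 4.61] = -0.99*d^2 - 1.2*d - 4.49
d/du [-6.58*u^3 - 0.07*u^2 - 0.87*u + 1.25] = -19.74*u^2 - 0.14*u - 0.87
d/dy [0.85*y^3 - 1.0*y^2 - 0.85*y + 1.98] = 2.55*y^2 - 2.0*y - 0.85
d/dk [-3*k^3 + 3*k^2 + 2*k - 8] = -9*k^2 + 6*k + 2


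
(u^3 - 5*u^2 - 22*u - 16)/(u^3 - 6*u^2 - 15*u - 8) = (u + 2)/(u + 1)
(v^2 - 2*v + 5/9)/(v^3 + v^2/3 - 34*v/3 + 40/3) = (v - 1/3)/(v^2 + 2*v - 8)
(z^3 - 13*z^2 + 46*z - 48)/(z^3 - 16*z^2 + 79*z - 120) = (z - 2)/(z - 5)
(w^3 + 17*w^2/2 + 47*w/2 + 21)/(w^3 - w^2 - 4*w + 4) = (2*w^2 + 13*w + 21)/(2*(w^2 - 3*w + 2))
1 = 1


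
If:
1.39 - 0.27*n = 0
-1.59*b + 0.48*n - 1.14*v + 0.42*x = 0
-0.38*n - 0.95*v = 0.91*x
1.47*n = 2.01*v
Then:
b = -2.75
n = 5.15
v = 3.77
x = -6.08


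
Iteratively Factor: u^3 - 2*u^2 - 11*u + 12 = (u - 1)*(u^2 - u - 12) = (u - 4)*(u - 1)*(u + 3)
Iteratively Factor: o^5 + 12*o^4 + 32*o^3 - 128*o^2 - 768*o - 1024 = (o - 4)*(o^4 + 16*o^3 + 96*o^2 + 256*o + 256) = (o - 4)*(o + 4)*(o^3 + 12*o^2 + 48*o + 64) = (o - 4)*(o + 4)^2*(o^2 + 8*o + 16) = (o - 4)*(o + 4)^3*(o + 4)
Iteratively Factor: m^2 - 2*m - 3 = (m + 1)*(m - 3)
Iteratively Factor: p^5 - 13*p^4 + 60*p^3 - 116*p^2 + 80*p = (p - 2)*(p^4 - 11*p^3 + 38*p^2 - 40*p) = p*(p - 2)*(p^3 - 11*p^2 + 38*p - 40) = p*(p - 5)*(p - 2)*(p^2 - 6*p + 8) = p*(p - 5)*(p - 4)*(p - 2)*(p - 2)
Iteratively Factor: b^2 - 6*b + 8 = (b - 4)*(b - 2)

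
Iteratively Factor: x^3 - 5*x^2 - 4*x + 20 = (x - 2)*(x^2 - 3*x - 10) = (x - 5)*(x - 2)*(x + 2)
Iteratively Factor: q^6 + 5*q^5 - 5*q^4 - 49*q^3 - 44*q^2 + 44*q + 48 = (q + 2)*(q^5 + 3*q^4 - 11*q^3 - 27*q^2 + 10*q + 24) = (q + 2)^2*(q^4 + q^3 - 13*q^2 - q + 12) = (q - 1)*(q + 2)^2*(q^3 + 2*q^2 - 11*q - 12) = (q - 1)*(q + 2)^2*(q + 4)*(q^2 - 2*q - 3) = (q - 1)*(q + 1)*(q + 2)^2*(q + 4)*(q - 3)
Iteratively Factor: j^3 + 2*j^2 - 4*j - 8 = (j + 2)*(j^2 - 4) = (j - 2)*(j + 2)*(j + 2)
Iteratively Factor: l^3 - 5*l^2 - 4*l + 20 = (l + 2)*(l^2 - 7*l + 10) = (l - 5)*(l + 2)*(l - 2)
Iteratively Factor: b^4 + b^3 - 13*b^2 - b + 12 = (b + 4)*(b^3 - 3*b^2 - b + 3) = (b + 1)*(b + 4)*(b^2 - 4*b + 3) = (b - 3)*(b + 1)*(b + 4)*(b - 1)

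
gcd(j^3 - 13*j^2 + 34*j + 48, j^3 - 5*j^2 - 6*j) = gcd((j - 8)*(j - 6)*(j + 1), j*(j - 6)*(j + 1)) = j^2 - 5*j - 6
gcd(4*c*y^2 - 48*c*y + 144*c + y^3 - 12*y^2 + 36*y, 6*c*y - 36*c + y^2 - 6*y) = y - 6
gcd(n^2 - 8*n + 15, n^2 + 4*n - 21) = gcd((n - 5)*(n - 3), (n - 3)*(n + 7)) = n - 3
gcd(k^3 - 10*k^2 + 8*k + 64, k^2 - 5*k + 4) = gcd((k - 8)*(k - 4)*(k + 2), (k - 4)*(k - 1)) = k - 4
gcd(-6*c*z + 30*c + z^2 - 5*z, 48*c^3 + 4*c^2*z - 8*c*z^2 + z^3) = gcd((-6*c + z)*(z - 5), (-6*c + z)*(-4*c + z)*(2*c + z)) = -6*c + z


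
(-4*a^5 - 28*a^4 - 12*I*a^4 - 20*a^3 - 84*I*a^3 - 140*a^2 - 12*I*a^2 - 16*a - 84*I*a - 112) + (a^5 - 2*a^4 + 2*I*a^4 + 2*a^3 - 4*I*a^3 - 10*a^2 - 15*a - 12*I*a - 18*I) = -3*a^5 - 30*a^4 - 10*I*a^4 - 18*a^3 - 88*I*a^3 - 150*a^2 - 12*I*a^2 - 31*a - 96*I*a - 112 - 18*I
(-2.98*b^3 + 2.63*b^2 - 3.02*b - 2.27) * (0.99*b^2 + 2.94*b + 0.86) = -2.9502*b^5 - 6.1575*b^4 + 2.1796*b^3 - 8.8643*b^2 - 9.271*b - 1.9522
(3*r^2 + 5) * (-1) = -3*r^2 - 5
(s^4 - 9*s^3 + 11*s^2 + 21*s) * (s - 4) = s^5 - 13*s^4 + 47*s^3 - 23*s^2 - 84*s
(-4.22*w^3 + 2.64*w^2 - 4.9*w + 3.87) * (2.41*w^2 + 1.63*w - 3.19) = -10.1702*w^5 - 0.516199999999998*w^4 + 5.956*w^3 - 7.0819*w^2 + 21.9391*w - 12.3453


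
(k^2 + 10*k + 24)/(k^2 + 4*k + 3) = (k^2 + 10*k + 24)/(k^2 + 4*k + 3)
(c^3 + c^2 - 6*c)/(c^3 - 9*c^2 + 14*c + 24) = c*(c^2 + c - 6)/(c^3 - 9*c^2 + 14*c + 24)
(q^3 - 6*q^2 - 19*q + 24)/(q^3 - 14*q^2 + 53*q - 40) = (q + 3)/(q - 5)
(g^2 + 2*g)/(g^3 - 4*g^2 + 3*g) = (g + 2)/(g^2 - 4*g + 3)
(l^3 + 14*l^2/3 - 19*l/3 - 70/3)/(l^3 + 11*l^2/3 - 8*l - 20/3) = (3*l^2 - l - 14)/(3*l^2 - 4*l - 4)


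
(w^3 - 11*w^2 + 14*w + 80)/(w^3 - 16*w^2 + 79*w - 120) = (w + 2)/(w - 3)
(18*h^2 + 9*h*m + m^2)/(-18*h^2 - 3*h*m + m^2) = (-6*h - m)/(6*h - m)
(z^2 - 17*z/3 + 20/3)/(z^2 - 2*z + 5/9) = 3*(z - 4)/(3*z - 1)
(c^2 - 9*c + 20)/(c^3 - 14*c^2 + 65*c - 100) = 1/(c - 5)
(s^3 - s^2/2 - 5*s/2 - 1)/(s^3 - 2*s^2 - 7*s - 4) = (s^2 - 3*s/2 - 1)/(s^2 - 3*s - 4)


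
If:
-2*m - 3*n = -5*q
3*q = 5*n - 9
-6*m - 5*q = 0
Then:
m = -135/146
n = 180/73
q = 81/73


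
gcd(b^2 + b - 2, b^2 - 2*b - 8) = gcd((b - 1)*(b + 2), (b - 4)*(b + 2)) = b + 2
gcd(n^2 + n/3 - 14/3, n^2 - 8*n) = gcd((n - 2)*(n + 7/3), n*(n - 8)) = 1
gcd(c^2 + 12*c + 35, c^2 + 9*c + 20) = c + 5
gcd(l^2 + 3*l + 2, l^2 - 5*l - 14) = l + 2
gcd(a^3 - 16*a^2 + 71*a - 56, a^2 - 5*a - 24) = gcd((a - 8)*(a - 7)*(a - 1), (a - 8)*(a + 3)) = a - 8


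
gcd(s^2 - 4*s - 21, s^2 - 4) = 1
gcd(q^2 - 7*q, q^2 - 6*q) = q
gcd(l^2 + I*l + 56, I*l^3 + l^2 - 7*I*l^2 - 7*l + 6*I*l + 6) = 1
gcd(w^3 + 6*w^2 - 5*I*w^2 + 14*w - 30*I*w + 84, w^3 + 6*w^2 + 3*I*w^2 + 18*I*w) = w + 6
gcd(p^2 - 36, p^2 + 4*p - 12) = p + 6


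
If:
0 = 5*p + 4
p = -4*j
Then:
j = 1/5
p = -4/5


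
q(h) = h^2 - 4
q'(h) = 2*h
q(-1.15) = -2.68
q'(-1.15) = -2.30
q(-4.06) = 12.48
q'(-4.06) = -8.12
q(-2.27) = 1.15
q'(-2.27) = -4.54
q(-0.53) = -3.72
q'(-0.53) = -1.06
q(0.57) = -3.68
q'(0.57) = 1.14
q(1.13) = -2.72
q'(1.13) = 2.26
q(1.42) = -1.98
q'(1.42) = 2.84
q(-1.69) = -1.14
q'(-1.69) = -3.38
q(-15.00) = 221.00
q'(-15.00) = -30.00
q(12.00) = 140.00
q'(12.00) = 24.00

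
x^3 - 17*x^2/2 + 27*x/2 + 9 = (x - 6)*(x - 3)*(x + 1/2)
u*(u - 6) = u^2 - 6*u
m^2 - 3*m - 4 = (m - 4)*(m + 1)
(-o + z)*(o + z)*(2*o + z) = -2*o^3 - o^2*z + 2*o*z^2 + z^3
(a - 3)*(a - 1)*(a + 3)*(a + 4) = a^4 + 3*a^3 - 13*a^2 - 27*a + 36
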